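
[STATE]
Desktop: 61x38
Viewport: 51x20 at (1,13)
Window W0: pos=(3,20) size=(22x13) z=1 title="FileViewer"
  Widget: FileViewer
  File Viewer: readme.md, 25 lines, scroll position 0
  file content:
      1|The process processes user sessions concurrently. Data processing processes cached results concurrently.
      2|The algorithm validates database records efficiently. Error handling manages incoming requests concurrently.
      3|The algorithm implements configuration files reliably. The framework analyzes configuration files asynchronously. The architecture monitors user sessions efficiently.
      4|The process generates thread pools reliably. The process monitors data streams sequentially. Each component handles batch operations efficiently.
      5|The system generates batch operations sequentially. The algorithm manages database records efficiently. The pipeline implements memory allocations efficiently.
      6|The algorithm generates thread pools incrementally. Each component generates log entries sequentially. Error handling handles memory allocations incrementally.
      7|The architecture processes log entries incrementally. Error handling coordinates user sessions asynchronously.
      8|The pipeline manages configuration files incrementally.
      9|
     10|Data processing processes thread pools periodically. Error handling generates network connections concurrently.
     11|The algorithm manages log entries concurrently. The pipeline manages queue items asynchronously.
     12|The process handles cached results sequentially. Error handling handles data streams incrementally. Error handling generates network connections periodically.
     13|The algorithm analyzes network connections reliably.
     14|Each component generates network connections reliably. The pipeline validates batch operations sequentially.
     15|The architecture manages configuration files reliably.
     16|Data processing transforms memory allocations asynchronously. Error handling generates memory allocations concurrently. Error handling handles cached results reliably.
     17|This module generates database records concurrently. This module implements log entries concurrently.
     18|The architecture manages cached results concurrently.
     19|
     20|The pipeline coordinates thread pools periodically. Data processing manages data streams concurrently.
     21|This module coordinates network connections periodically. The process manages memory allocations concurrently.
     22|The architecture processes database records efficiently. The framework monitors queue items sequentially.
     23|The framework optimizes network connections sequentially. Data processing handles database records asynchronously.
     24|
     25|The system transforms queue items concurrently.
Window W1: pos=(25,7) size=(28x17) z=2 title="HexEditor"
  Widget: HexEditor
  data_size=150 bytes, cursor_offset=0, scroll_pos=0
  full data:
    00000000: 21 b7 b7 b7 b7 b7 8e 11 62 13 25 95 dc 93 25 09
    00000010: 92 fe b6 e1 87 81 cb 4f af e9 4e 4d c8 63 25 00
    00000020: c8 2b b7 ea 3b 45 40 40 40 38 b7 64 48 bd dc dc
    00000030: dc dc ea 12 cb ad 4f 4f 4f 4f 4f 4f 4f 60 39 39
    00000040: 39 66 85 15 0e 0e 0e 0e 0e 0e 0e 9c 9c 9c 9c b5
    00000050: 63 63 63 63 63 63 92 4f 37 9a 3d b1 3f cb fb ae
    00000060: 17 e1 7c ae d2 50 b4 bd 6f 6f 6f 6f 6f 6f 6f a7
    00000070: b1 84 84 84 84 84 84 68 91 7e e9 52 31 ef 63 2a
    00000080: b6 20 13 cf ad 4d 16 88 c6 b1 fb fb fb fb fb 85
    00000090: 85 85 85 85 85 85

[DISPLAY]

                        ┃00000030  dc dc ea 12 cb a
                        ┃00000040  39 66 85 15 0e 0
                        ┃00000050  63 63 63 63 63 6
                        ┃00000060  17 e1 7c ae d2 5
                        ┃00000070  b1 84 84 84 84 8
                        ┃00000080  b6 20 13 cf ad 4
                        ┃00000090  85 85 85 85 85 8
  ┏━━━━━━━━━━━━━━━━━━━━┓┃                          
  ┃ FileViewer         ┃┃                          
  ┠────────────────────┨┃                          
  ┃The process process▲┃┗━━━━━━━━━━━━━━━━━━━━━━━━━━
  ┃The algorithm valid█┃                           
  ┃The algorithm imple░┃                           
  ┃The process generat░┃                           
  ┃The system generate░┃                           
  ┃The algorithm gener░┃                           
  ┃The architecture pr░┃                           
  ┃The pipeline manage░┃                           
  ┃                   ▼┃                           
  ┗━━━━━━━━━━━━━━━━━━━━┛                           


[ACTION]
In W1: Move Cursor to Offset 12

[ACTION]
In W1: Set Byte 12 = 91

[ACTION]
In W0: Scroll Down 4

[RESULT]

                        ┃00000030  dc dc ea 12 cb a
                        ┃00000040  39 66 85 15 0e 0
                        ┃00000050  63 63 63 63 63 6
                        ┃00000060  17 e1 7c ae d2 5
                        ┃00000070  b1 84 84 84 84 8
                        ┃00000080  b6 20 13 cf ad 4
                        ┃00000090  85 85 85 85 85 8
  ┏━━━━━━━━━━━━━━━━━━━━┓┃                          
  ┃ FileViewer         ┃┃                          
  ┠────────────────────┨┃                          
  ┃The system generate▲┃┗━━━━━━━━━━━━━━━━━━━━━━━━━━
  ┃The algorithm gener░┃                           
  ┃The architecture pr█┃                           
  ┃The pipeline manage░┃                           
  ┃                   ░┃                           
  ┃Data processing pro░┃                           
  ┃The algorithm manag░┃                           
  ┃The process handles░┃                           
  ┃The algorithm analy▼┃                           
  ┗━━━━━━━━━━━━━━━━━━━━┛                           


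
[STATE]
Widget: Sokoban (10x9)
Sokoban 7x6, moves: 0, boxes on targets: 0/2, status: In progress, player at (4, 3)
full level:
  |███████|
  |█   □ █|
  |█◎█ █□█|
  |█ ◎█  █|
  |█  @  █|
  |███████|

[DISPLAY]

███████   
█   □ █   
█◎█ █□█   
█ ◎█  █   
█  @  █   
███████   
Moves: 0  
          
          


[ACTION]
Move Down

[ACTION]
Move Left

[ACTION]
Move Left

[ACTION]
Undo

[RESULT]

███████   
█   □ █   
█◎█ █□█   
█ ◎█  █   
█ @   █   
███████   
Moves: 1  
          
          


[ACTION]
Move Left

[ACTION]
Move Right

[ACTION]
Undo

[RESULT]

███████   
█   □ █   
█◎█ █□█   
█ ◎█  █   
█@    █   
███████   
Moves: 2  
          
          


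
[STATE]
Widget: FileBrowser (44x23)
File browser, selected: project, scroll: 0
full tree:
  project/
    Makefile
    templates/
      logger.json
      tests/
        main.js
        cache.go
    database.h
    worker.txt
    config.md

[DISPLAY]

> [-] project/                              
    Makefile                                
    [+] templates/                          
    database.h                              
    worker.txt                              
    config.md                               
                                            
                                            
                                            
                                            
                                            
                                            
                                            
                                            
                                            
                                            
                                            
                                            
                                            
                                            
                                            
                                            
                                            


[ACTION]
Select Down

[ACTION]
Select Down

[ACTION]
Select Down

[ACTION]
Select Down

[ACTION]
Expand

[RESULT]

  [-] project/                              
    Makefile                                
    [+] templates/                          
    database.h                              
  > worker.txt                              
    config.md                               
                                            
                                            
                                            
                                            
                                            
                                            
                                            
                                            
                                            
                                            
                                            
                                            
                                            
                                            
                                            
                                            
                                            


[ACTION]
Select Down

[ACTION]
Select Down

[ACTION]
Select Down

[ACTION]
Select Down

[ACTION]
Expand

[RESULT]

  [-] project/                              
    Makefile                                
    [+] templates/                          
    database.h                              
    worker.txt                              
  > config.md                               
                                            
                                            
                                            
                                            
                                            
                                            
                                            
                                            
                                            
                                            
                                            
                                            
                                            
                                            
                                            
                                            
                                            


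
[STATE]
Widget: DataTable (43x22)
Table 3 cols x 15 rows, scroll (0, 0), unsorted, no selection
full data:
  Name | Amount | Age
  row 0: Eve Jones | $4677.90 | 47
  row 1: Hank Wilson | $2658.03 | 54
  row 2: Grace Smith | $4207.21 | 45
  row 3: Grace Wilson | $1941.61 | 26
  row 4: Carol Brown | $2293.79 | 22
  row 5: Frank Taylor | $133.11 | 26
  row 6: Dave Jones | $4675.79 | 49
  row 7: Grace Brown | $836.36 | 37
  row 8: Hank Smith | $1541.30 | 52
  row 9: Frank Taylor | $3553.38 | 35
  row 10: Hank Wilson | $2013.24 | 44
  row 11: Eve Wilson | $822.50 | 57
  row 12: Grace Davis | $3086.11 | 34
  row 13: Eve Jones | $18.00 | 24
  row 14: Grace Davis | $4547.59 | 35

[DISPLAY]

Name        │Amount  │Age                  
────────────┼────────┼───                  
Eve Jones   │$4677.90│47                   
Hank Wilson │$2658.03│54                   
Grace Smith │$4207.21│45                   
Grace Wilson│$1941.61│26                   
Carol Brown │$2293.79│22                   
Frank Taylor│$133.11 │26                   
Dave Jones  │$4675.79│49                   
Grace Brown │$836.36 │37                   
Hank Smith  │$1541.30│52                   
Frank Taylor│$3553.38│35                   
Hank Wilson │$2013.24│44                   
Eve Wilson  │$822.50 │57                   
Grace Davis │$3086.11│34                   
Eve Jones   │$18.00  │24                   
Grace Davis │$4547.59│35                   
                                           
                                           
                                           
                                           
                                           


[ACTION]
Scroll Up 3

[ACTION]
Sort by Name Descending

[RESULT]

Name       ▼│Amount  │Age                  
────────────┼────────┼───                  
Hank Wilson │$2658.03│54                   
Hank Wilson │$2013.24│44                   
Hank Smith  │$1541.30│52                   
Grace Wilson│$1941.61│26                   
Grace Smith │$4207.21│45                   
Grace Davis │$3086.11│34                   
Grace Davis │$4547.59│35                   
Grace Brown │$836.36 │37                   
Frank Taylor│$133.11 │26                   
Frank Taylor│$3553.38│35                   
Eve Wilson  │$822.50 │57                   
Eve Jones   │$4677.90│47                   
Eve Jones   │$18.00  │24                   
Dave Jones  │$4675.79│49                   
Carol Brown │$2293.79│22                   
                                           
                                           
                                           
                                           
                                           


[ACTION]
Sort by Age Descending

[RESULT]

Name        │Amount  │Ag▼                  
────────────┼────────┼───                  
Eve Wilson  │$822.50 │57                   
Hank Wilson │$2658.03│54                   
Hank Smith  │$1541.30│52                   
Dave Jones  │$4675.79│49                   
Eve Jones   │$4677.90│47                   
Grace Smith │$4207.21│45                   
Hank Wilson │$2013.24│44                   
Grace Brown │$836.36 │37                   
Grace Davis │$4547.59│35                   
Frank Taylor│$3553.38│35                   
Grace Davis │$3086.11│34                   
Grace Wilson│$1941.61│26                   
Frank Taylor│$133.11 │26                   
Eve Jones   │$18.00  │24                   
Carol Brown │$2293.79│22                   
                                           
                                           
                                           
                                           
                                           


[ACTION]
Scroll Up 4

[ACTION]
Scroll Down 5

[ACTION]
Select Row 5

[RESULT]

Name        │Amount  │Ag▼                  
────────────┼────────┼───                  
Eve Wilson  │$822.50 │57                   
Hank Wilson │$2658.03│54                   
Hank Smith  │$1541.30│52                   
Dave Jones  │$4675.79│49                   
Eve Jones   │$4677.90│47                   
>race Smith │$4207.21│45                   
Hank Wilson │$2013.24│44                   
Grace Brown │$836.36 │37                   
Grace Davis │$4547.59│35                   
Frank Taylor│$3553.38│35                   
Grace Davis │$3086.11│34                   
Grace Wilson│$1941.61│26                   
Frank Taylor│$133.11 │26                   
Eve Jones   │$18.00  │24                   
Carol Brown │$2293.79│22                   
                                           
                                           
                                           
                                           
                                           


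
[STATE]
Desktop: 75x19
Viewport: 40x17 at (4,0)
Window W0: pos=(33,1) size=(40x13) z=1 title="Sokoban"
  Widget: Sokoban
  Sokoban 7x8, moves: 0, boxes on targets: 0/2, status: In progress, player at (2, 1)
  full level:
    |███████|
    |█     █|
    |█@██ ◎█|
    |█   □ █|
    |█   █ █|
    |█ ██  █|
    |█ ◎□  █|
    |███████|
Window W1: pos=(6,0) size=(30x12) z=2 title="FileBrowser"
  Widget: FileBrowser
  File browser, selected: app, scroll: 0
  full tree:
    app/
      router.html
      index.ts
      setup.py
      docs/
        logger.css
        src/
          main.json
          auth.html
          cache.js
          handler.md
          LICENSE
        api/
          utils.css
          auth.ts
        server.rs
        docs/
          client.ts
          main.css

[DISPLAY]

  ┏━━━━━━━━━━━━━━━━━━━━━━━━━━━━┓        
  ┃ FileBrowser                ┃━━━━━━━━
  ┠────────────────────────────┨okoban  
  ┃> [-] app/                  ┃────────
  ┃    router.html             ┃█████   
  ┃    index.ts                ┃    █   
  ┃    setup.py                ┃██ ◎█   
  ┃    [+] docs/               ┃  □ █   
  ┃                            ┃  █ █   
  ┃                            ┃██  █   
  ┃                            ┃◎□  █   
  ┗━━━━━━━━━━━━━━━━━━━━━━━━━━━━┛█████   
                             ┃Moves: 0  
                             ┗━━━━━━━━━━
                                        
                                        
                                        


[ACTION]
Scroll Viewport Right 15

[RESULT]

━━━━━━━━━━━━━━━━┓                       
                ┃━━━━━━━━━━━━━━━━━━━━━━━
────────────────┨okoban                 
                ┃───────────────────────
tml             ┃█████                  
                ┃    █                  
                ┃██ ◎█                  
/               ┃  □ █                  
                ┃  █ █                  
                ┃██  █                  
                ┃◎□  █                  
━━━━━━━━━━━━━━━━┛█████                  
              ┃Moves: 0  0/2            
              ┗━━━━━━━━━━━━━━━━━━━━━━━━━
                                        
                                        
                                        


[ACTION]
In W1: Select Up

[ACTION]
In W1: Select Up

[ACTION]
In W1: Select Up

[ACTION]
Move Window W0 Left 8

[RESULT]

━━━━━━━━━━━━━━━━┓                       
                ┃━━━━━━━━━━━━━━━━━━━━━━━
────────────────┨                       
                ┃───────────────────────
tml             ┃                       
                ┃                       
                ┃                       
/               ┃                       
                ┃                       
                ┃                       
                ┃                       
━━━━━━━━━━━━━━━━┛                       
      ┃Moves: 0  0/2                    
      ┗━━━━━━━━━━━━━━━━━━━━━━━━━━━━━━━━━
                                        
                                        
                                        


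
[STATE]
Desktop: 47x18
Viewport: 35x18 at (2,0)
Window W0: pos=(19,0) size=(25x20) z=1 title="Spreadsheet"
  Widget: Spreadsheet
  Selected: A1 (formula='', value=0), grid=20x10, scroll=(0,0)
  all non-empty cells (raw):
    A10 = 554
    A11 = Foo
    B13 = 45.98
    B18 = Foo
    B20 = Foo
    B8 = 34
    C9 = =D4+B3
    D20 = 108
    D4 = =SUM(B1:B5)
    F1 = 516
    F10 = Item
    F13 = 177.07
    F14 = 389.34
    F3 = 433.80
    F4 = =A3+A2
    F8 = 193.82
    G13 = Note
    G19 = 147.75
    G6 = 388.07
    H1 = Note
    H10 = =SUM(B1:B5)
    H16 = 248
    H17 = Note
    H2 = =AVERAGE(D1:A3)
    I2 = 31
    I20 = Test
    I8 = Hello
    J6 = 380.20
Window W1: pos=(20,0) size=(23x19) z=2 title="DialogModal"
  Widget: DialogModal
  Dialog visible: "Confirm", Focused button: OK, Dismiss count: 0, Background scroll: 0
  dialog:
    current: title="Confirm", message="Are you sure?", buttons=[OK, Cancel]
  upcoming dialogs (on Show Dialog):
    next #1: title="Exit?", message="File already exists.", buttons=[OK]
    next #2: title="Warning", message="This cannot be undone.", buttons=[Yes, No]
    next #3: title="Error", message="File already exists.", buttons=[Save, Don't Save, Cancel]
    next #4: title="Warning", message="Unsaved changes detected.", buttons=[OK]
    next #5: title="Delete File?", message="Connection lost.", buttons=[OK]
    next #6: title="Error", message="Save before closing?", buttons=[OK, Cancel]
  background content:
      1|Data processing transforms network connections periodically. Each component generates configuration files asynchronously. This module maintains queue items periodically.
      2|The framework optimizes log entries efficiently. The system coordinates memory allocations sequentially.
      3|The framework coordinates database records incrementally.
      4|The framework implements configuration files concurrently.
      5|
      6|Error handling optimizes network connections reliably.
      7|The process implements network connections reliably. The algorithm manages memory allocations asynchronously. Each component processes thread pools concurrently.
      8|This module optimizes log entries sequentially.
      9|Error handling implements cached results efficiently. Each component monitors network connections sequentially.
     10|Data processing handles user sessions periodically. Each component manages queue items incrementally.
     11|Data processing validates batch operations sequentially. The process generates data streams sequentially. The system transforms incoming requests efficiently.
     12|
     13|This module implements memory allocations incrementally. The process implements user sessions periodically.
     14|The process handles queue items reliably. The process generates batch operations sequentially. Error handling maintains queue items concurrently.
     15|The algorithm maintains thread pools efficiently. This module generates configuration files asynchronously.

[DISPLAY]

                 ┏┏━━━━━━━━━━━━━━━━
                 ┃┃ DialogModal    
                 ┠┠────────────────
                 ┃┃Data processing 
                 ┃┃The framework op
                 ┃┃The framework co
                 ┃┃The framework im
                 ┃┃                
                 ┃┃Er┌─────────────
                 ┃┃Th│    Confirm  
                 ┃┃Th│ Are you sure
                 ┃┃Er│ [OK]  Cancel
                 ┃┃Da└─────────────
                 ┃┃Data processing 
                 ┃┃                
                 ┃┃This module impl
                 ┃┃The process hand
                 ┃┃The algorithm ma


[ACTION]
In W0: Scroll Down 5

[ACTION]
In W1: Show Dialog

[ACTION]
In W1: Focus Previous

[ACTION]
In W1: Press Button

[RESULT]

                 ┏┏━━━━━━━━━━━━━━━━
                 ┃┃ DialogModal    
                 ┠┠────────────────
                 ┃┃Data processing 
                 ┃┃The framework op
                 ┃┃The framework co
                 ┃┃The framework im
                 ┃┃                
                 ┃┃Error handling o
                 ┃┃The process impl
                 ┃┃This module opti
                 ┃┃Error handling i
                 ┃┃Data processing 
                 ┃┃Data processing 
                 ┃┃                
                 ┃┃This module impl
                 ┃┃The process hand
                 ┃┃The algorithm ma


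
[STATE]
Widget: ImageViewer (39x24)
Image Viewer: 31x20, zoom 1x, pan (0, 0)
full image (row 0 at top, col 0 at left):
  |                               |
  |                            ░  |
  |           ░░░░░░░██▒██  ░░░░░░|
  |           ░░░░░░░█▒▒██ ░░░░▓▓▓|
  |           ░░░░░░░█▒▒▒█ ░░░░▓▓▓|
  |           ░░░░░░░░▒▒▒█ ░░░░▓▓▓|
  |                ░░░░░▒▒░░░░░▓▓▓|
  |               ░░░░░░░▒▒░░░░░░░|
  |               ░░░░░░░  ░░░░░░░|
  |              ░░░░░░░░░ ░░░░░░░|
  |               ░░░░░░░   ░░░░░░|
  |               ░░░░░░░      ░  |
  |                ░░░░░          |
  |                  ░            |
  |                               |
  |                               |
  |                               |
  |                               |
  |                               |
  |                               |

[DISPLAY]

                                       
                            ░          
           ░░░░░░░██▒██  ░░░░░░        
           ░░░░░░░█▒▒██ ░░░░▓▓▓        
           ░░░░░░░█▒▒▒█ ░░░░▓▓▓        
           ░░░░░░░░▒▒▒█ ░░░░▓▓▓        
                ░░░░░▒▒░░░░░▓▓▓        
               ░░░░░░░▒▒░░░░░░░        
               ░░░░░░░  ░░░░░░░        
              ░░░░░░░░░ ░░░░░░░        
               ░░░░░░░   ░░░░░░        
               ░░░░░░░      ░          
                ░░░░░                  
                  ░                    
                                       
                                       
                                       
                                       
                                       
                                       
                                       
                                       
                                       
                                       


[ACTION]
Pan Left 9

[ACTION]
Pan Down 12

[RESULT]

                ░░░░░                  
                  ░                    
                                       
                                       
                                       
                                       
                                       
                                       
                                       
                                       
                                       
                                       
                                       
                                       
                                       
                                       
                                       
                                       
                                       
                                       
                                       
                                       
                                       
                                       


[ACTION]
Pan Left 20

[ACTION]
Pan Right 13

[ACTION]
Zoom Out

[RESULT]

   ░░░░░                               
     ░                                 
                                       
                                       
                                       
                                       
                                       
                                       
                                       
                                       
                                       
                                       
                                       
                                       
                                       
                                       
                                       
                                       
                                       
                                       
                                       
                                       
                                       
                                       


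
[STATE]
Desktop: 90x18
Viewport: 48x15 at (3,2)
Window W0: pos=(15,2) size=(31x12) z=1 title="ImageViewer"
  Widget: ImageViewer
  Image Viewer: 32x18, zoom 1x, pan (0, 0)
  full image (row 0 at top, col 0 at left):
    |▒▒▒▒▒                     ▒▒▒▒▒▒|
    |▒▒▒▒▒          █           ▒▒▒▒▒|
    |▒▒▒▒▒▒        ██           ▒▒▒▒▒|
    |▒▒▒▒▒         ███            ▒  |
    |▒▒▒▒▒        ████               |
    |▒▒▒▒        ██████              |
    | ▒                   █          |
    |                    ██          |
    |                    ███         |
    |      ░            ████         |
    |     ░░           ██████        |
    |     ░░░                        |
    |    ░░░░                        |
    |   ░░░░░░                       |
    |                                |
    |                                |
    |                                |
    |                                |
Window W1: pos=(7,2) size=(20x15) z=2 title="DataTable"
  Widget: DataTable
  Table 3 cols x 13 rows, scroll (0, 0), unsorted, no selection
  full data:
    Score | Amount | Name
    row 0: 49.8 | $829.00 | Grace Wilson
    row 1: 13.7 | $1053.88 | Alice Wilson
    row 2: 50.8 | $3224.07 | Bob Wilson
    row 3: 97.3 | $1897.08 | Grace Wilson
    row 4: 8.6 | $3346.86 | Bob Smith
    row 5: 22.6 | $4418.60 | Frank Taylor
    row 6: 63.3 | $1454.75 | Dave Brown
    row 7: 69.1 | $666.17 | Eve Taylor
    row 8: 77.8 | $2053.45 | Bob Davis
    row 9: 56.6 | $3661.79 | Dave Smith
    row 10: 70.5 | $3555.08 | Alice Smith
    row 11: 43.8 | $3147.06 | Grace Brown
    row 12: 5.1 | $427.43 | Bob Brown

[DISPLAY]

    ┏━━━━━━━━━━━━━━━━━━┓━━━━━━━━━━━━━━━━━━┓     
    ┃ DataTable        ┃r                 ┃     
    ┠──────────────────┨──────────────────┨     
    ┃Score│Amount  │Nam┃               ▒▒▒┃     
    ┃─────┼────────┼───┃    █           ▒▒┃     
    ┃49.8 │$829.00 │Gra┃   ██           ▒▒┃     
    ┃13.7 │$1053.88│Ali┃   ███            ┃     
    ┃50.8 │$3224.07│Bob┃  ████            ┃     
    ┃97.3 │$1897.08│Gra┃ ██████           ┃     
    ┃8.6  │$3346.86│Bob┃          █       ┃     
    ┃22.6 │$4418.60│Fra┃         ██       ┃     
    ┃63.3 │$1454.75│Dav┃━━━━━━━━━━━━━━━━━━┛     
    ┃69.1 │$666.17 │Eve┃                        
    ┃77.8 │$2053.45│Bob┃                        
    ┗━━━━━━━━━━━━━━━━━━┛                        


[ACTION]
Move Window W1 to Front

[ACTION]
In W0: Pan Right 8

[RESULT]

    ┏━━━━━━━━━━━━━━━━━━┓━━━━━━━━━━━━━━━━━━┓     
    ┃ DataTable        ┃r                 ┃     
    ┠──────────────────┨──────────────────┨     
    ┃Score│Amount  │Nam┃       ▒▒▒▒▒▒     ┃     
    ┃─────┼────────┼───┃        ▒▒▒▒▒     ┃     
    ┃49.8 │$829.00 │Gra┃        ▒▒▒▒▒     ┃     
    ┃13.7 │$1053.88│Ali┃          ▒       ┃     
    ┃50.8 │$3224.07│Bob┃                  ┃     
    ┃97.3 │$1897.08│Gra┃                  ┃     
    ┃8.6  │$3346.86│Bob┃  █               ┃     
    ┃22.6 │$4418.60│Fra┃ ██               ┃     
    ┃63.3 │$1454.75│Dav┃━━━━━━━━━━━━━━━━━━┛     
    ┃69.1 │$666.17 │Eve┃                        
    ┃77.8 │$2053.45│Bob┃                        
    ┗━━━━━━━━━━━━━━━━━━┛                        


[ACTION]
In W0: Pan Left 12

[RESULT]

    ┏━━━━━━━━━━━━━━━━━━┓━━━━━━━━━━━━━━━━━━┓     
    ┃ DataTable        ┃r                 ┃     
    ┠──────────────────┨──────────────────┨     
    ┃Score│Amount  │Nam┃               ▒▒▒┃     
    ┃─────┼────────┼───┃    █           ▒▒┃     
    ┃49.8 │$829.00 │Gra┃   ██           ▒▒┃     
    ┃13.7 │$1053.88│Ali┃   ███            ┃     
    ┃50.8 │$3224.07│Bob┃  ████            ┃     
    ┃97.3 │$1897.08│Gra┃ ██████           ┃     
    ┃8.6  │$3346.86│Bob┃          █       ┃     
    ┃22.6 │$4418.60│Fra┃         ██       ┃     
    ┃63.3 │$1454.75│Dav┃━━━━━━━━━━━━━━━━━━┛     
    ┃69.1 │$666.17 │Eve┃                        
    ┃77.8 │$2053.45│Bob┃                        
    ┗━━━━━━━━━━━━━━━━━━┛                        


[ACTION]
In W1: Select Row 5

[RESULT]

    ┏━━━━━━━━━━━━━━━━━━┓━━━━━━━━━━━━━━━━━━┓     
    ┃ DataTable        ┃r                 ┃     
    ┠──────────────────┨──────────────────┨     
    ┃Score│Amount  │Nam┃               ▒▒▒┃     
    ┃─────┼────────┼───┃    █           ▒▒┃     
    ┃49.8 │$829.00 │Gra┃   ██           ▒▒┃     
    ┃13.7 │$1053.88│Ali┃   ███            ┃     
    ┃50.8 │$3224.07│Bob┃  ████            ┃     
    ┃97.3 │$1897.08│Gra┃ ██████           ┃     
    ┃8.6  │$3346.86│Bob┃          █       ┃     
    ┃>2.6 │$4418.60│Fra┃         ██       ┃     
    ┃63.3 │$1454.75│Dav┃━━━━━━━━━━━━━━━━━━┛     
    ┃69.1 │$666.17 │Eve┃                        
    ┃77.8 │$2053.45│Bob┃                        
    ┗━━━━━━━━━━━━━━━━━━┛                        


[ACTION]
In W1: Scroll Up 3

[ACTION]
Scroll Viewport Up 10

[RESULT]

                                                
                                                
    ┏━━━━━━━━━━━━━━━━━━┓━━━━━━━━━━━━━━━━━━┓     
    ┃ DataTable        ┃r                 ┃     
    ┠──────────────────┨──────────────────┨     
    ┃Score│Amount  │Nam┃               ▒▒▒┃     
    ┃─────┼────────┼───┃    █           ▒▒┃     
    ┃49.8 │$829.00 │Gra┃   ██           ▒▒┃     
    ┃13.7 │$1053.88│Ali┃   ███            ┃     
    ┃50.8 │$3224.07│Bob┃  ████            ┃     
    ┃97.3 │$1897.08│Gra┃ ██████           ┃     
    ┃8.6  │$3346.86│Bob┃          █       ┃     
    ┃>2.6 │$4418.60│Fra┃         ██       ┃     
    ┃63.3 │$1454.75│Dav┃━━━━━━━━━━━━━━━━━━┛     
    ┃69.1 │$666.17 │Eve┃                        


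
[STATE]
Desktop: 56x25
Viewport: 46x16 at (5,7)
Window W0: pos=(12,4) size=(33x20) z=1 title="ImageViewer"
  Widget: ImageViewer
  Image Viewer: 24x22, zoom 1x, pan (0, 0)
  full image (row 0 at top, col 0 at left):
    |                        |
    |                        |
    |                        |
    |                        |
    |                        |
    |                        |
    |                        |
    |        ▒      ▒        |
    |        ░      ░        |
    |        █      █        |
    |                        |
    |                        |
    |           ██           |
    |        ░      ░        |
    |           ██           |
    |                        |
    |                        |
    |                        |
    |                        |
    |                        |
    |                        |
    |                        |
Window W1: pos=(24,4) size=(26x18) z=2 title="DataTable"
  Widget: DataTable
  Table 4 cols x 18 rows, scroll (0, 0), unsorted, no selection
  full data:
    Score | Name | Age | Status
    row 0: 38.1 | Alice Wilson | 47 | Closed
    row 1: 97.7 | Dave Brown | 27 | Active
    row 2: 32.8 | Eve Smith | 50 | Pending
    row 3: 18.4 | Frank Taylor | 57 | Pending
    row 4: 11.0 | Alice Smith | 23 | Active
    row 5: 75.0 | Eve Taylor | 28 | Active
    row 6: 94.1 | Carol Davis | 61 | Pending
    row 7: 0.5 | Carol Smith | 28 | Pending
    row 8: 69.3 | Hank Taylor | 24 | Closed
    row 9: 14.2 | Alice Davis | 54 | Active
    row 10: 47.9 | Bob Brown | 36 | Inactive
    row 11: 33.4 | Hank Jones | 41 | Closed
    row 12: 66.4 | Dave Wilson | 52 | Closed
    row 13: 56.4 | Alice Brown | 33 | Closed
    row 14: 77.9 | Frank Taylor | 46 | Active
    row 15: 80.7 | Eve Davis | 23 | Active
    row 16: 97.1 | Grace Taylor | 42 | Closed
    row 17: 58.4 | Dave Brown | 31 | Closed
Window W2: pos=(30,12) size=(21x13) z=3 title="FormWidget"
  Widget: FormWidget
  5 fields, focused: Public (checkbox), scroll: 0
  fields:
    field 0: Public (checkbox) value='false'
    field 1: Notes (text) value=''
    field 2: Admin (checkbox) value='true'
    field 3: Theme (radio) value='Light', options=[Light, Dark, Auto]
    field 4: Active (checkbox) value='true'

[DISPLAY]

       ┃           ┃Score│Name        │Age│S┃ 
       ┃           ┃─────┼────────────┼───┼─┃ 
       ┃           ┃38.1 │Alice Wilson│47 │C┃ 
       ┃           ┃97.7 │Dave Brown  │27 │A┃ 
       ┃           ┃32.8 │Eve Smith   │50 │P┃ 
       ┃           ┃18.4 ┏━━━━━━━━━━━━━━━━━━━┓
       ┃           ┃11.0 ┃ FormWidget        ┃
       ┃        ▒  ┃75.0 ┠───────────────────┨
       ┃        ░  ┃94.1 ┃> Public:     [ ]  ┃
       ┃        █  ┃0.5  ┃  Notes:      [   ]┃
       ┃           ┃69.3 ┃  Admin:      [x]  ┃
       ┃           ┃14.2 ┃  Theme:      (●) L┃
       ┃           ┃47.9 ┃  Active:     [x]  ┃
       ┃        ░  ┃33.4 ┃                   ┃
       ┃           ┗━━━━━┃                   ┃
       ┃                 ┃                   ┃


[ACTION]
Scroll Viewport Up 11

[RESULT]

                                              
                                              
                                              
                                              
       ┏━━━━━━━━━━━┏━━━━━━━━━━━━━━━━━━━━━━━━┓ 
       ┃ ImageViewe┃ DataTable              ┃ 
       ┠───────────┠────────────────────────┨ 
       ┃           ┃Score│Name        │Age│S┃ 
       ┃           ┃─────┼────────────┼───┼─┃ 
       ┃           ┃38.1 │Alice Wilson│47 │C┃ 
       ┃           ┃97.7 │Dave Brown  │27 │A┃ 
       ┃           ┃32.8 │Eve Smith   │50 │P┃ 
       ┃           ┃18.4 ┏━━━━━━━━━━━━━━━━━━━┓
       ┃           ┃11.0 ┃ FormWidget        ┃
       ┃        ▒  ┃75.0 ┠───────────────────┨
       ┃        ░  ┃94.1 ┃> Public:     [ ]  ┃


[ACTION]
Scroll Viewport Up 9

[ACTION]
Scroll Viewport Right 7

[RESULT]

                                              
                                              
                                              
                                              
  ┏━━━━━━━━━━━┏━━━━━━━━━━━━━━━━━━━━━━━━┓      
  ┃ ImageViewe┃ DataTable              ┃      
  ┠───────────┠────────────────────────┨      
  ┃           ┃Score│Name        │Age│S┃      
  ┃           ┃─────┼────────────┼───┼─┃      
  ┃           ┃38.1 │Alice Wilson│47 │C┃      
  ┃           ┃97.7 │Dave Brown  │27 │A┃      
  ┃           ┃32.8 │Eve Smith   │50 │P┃      
  ┃           ┃18.4 ┏━━━━━━━━━━━━━━━━━━━┓     
  ┃           ┃11.0 ┃ FormWidget        ┃     
  ┃        ▒  ┃75.0 ┠───────────────────┨     
  ┃        ░  ┃94.1 ┃> Public:     [ ]  ┃     


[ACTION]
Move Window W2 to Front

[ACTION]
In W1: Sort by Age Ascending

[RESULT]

                                              
                                              
                                              
                                              
  ┏━━━━━━━━━━━┏━━━━━━━━━━━━━━━━━━━━━━━━┓      
  ┃ ImageViewe┃ DataTable              ┃      
  ┠───────────┠────────────────────────┨      
  ┃           ┃Score│Name        │Ag▲│S┃      
  ┃           ┃─────┼────────────┼───┼─┃      
  ┃           ┃11.0 │Alice Smith │23 │A┃      
  ┃           ┃80.7 │Eve Davis   │23 │A┃      
  ┃           ┃69.3 │Hank Taylor │24 │C┃      
  ┃           ┃97.7 ┏━━━━━━━━━━━━━━━━━━━┓     
  ┃           ┃75.0 ┃ FormWidget        ┃     
  ┃        ▒  ┃0.5  ┠───────────────────┨     
  ┃        ░  ┃58.4 ┃> Public:     [ ]  ┃     
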